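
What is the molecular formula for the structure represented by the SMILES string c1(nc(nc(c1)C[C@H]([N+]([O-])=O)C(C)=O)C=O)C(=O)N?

C10H10N4O5

Heavy atoms from the SMILES: 10 C, 4 N, 5 O.
Implicit hydrogens by atom environment:
  4 × O: no H
  3 × C (aromatic): no H
  2 × C: 1 H each → 2
  2 × C: no H
  2 × N (aromatic): no H
  1 × C: 3 H
  1 × C: 2 H
  1 × C (aromatic): 1 H
  1 × N: 2 H
  1 × N (charge +1): no H
  1 × O (charge -1): no H
  Total hydrogens = 10.
Molecular formula: C10H10N4O5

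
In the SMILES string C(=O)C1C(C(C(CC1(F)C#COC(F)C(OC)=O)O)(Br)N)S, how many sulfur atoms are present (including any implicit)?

1

The symbol for sulfur appears 1 time in the SMILES.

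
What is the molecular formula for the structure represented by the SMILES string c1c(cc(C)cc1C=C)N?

Heavy atoms from the SMILES: 9 C, 1 N.
Implicit hydrogens by atom environment:
  3 × C (aromatic): 1 H each → 3
  3 × C (aromatic): no H
  1 × C: 3 H
  1 × C: 2 H
  1 × C: 1 H
  1 × N: 2 H
  Total hydrogens = 11.
Molecular formula: C9H11N

C9H11N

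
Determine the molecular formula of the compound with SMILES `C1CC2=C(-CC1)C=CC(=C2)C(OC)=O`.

Heavy atoms from the SMILES: 12 C, 2 O.
Implicit hydrogens by atom environment:
  4 × C: 2 H each → 8
  3 × C (aromatic): 1 H each → 3
  3 × C (aromatic): no H
  2 × O: no H
  1 × C: 3 H
  1 × C: no H
  Total hydrogens = 14.
Molecular formula: C12H14O2

C12H14O2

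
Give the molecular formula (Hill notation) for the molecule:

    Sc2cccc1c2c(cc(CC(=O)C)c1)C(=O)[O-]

Heavy atoms from the SMILES: 14 C, 3 O, 1 S.
Implicit hydrogens by atom environment:
  5 × C (aromatic): 1 H each → 5
  5 × C (aromatic): no H
  2 × C: no H
  2 × O: no H
  1 × C: 3 H
  1 × C: 2 H
  1 × O (charge -1): no H
  1 × S: 1 H
  Total hydrogens = 11.
Net charge -1.
Molecular formula: C14H11O3S-

C14H11O3S-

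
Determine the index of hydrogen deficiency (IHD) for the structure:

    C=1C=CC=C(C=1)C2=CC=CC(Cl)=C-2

Molecular formula from the SMILES: C12H9Cl.
DoU = (2C + 2 + N − H − X)/2 = (2·12 + 2 + 0 − 9 − 1)/2 = 16/2 = 8.
(Structurally: 2 ring(s) + 6 π bond(s) = 8.)

8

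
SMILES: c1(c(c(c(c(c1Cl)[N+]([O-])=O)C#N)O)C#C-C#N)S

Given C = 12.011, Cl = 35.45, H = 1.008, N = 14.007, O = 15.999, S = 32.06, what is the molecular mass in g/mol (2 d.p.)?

Molecular formula: C10H2ClN3O3S.
M = 10×12.011 + 1×35.45 + 2×1.008 + 3×14.007 + 3×15.999 + 1×32.06 = 279.65 g/mol.

279.65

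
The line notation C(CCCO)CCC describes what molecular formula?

Heavy atoms from the SMILES: 7 C, 1 O.
Implicit hydrogens by atom environment:
  6 × C: 2 H each → 12
  1 × C: 3 H
  1 × O: 1 H
  Total hydrogens = 16.
Molecular formula: C7H16O

C7H16O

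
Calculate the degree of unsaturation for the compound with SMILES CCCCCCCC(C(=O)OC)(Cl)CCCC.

Molecular formula from the SMILES: C14H27ClO2.
DoU = (2C + 2 + N − H − X)/2 = (2·14 + 2 + 0 − 27 − 1)/2 = 2/2 = 1.
(Structurally: 0 ring(s) + 1 π bond(s) = 1.)

1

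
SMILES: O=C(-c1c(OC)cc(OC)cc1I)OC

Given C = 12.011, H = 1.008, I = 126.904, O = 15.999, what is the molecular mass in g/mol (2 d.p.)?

Molecular formula: C10H11IO4.
M = 10×12.011 + 11×1.008 + 1×126.904 + 4×15.999 = 322.10 g/mol.

322.10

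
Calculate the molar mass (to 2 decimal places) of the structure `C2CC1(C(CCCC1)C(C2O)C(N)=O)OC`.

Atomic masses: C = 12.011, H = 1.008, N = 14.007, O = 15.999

227.30

Molecular formula: C12H21NO3.
M = 12×12.011 + 21×1.008 + 1×14.007 + 3×15.999 = 227.30 g/mol.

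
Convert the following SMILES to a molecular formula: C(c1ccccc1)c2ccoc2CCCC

C15H18O

Heavy atoms from the SMILES: 15 C, 1 O.
Implicit hydrogens by atom environment:
  7 × C (aromatic): 1 H each → 7
  4 × C: 2 H each → 8
  3 × C (aromatic): no H
  1 × C: 3 H
  1 × O (aromatic): no H
  Total hydrogens = 18.
Molecular formula: C15H18O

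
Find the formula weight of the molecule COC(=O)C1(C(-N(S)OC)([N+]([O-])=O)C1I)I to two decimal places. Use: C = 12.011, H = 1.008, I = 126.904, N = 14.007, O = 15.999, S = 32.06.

Molecular formula: C6H8I2N2O5S.
M = 6×12.011 + 8×1.008 + 2×126.904 + 2×14.007 + 5×15.999 + 1×32.06 = 474.01 g/mol.

474.01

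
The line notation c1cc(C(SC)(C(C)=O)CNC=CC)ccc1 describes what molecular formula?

C14H19NOS

Heavy atoms from the SMILES: 14 C, 1 N, 1 O, 1 S.
Implicit hydrogens by atom environment:
  5 × C (aromatic): 1 H each → 5
  3 × C: 3 H each → 9
  2 × C: 1 H each → 2
  2 × C: no H
  1 × C: 2 H
  1 × C (aromatic): no H
  1 × N: 1 H
  1 × O: no H
  1 × S: no H
  Total hydrogens = 19.
Molecular formula: C14H19NOS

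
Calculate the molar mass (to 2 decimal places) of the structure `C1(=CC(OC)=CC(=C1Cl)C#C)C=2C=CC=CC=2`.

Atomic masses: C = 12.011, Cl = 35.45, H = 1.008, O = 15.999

242.70

Molecular formula: C15H11ClO.
M = 15×12.011 + 1×35.45 + 11×1.008 + 1×15.999 = 242.70 g/mol.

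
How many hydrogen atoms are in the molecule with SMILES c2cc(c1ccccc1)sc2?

8

Hydrogens are implicit in SMILES; fill each atom to its normal valence:
  8 × C (aromatic): 1 H each → 8
  2 × C (aromatic): no H
  1 × S (aromatic): no H
  Total hydrogens = 8.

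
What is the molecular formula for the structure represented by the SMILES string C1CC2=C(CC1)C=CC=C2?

Heavy atoms from the SMILES: 10 C.
Implicit hydrogens by atom environment:
  4 × C: 2 H each → 8
  4 × C (aromatic): 1 H each → 4
  2 × C (aromatic): no H
  Total hydrogens = 12.
Molecular formula: C10H12

C10H12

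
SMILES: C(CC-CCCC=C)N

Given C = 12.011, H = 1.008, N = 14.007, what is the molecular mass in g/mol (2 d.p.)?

Molecular formula: C8H17N.
M = 8×12.011 + 17×1.008 + 1×14.007 = 127.23 g/mol.

127.23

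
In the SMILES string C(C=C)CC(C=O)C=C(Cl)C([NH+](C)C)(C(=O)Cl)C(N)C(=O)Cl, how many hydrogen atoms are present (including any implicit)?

Hydrogens are implicit in SMILES; fill each atom to its normal valence:
  5 × C: 1 H each → 5
  4 × C: no H
  3 × C: 2 H each → 6
  3 × Cl: no H
  3 × O: no H
  2 × C: 3 H each → 6
  1 × N: 2 H
  1 × N (charge +1): 1 H
  Total hydrogens = 20.

20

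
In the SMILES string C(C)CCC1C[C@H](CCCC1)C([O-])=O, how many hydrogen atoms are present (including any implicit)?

Hydrogens are implicit in SMILES; fill each atom to its normal valence:
  8 × C: 2 H each → 16
  2 × C: 1 H each → 2
  1 × C: 3 H
  1 × C: no H
  1 × O: no H
  1 × O (charge -1): no H
  Total hydrogens = 21.

21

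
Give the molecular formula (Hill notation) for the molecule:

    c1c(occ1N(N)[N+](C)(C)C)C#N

Heavy atoms from the SMILES: 8 C, 4 N, 1 O.
Implicit hydrogens by atom environment:
  3 × C: 3 H each → 9
  2 × C (aromatic): 1 H each → 2
  2 × C (aromatic): no H
  2 × N: no H
  1 × C: no H
  1 × N: 2 H
  1 × N (charge +1): no H
  1 × O (aromatic): no H
  Total hydrogens = 13.
Net charge +1.
Molecular formula: C8H13N4O+

C8H13N4O+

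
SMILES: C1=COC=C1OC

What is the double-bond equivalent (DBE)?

3

Molecular formula from the SMILES: C5H6O2.
DoU = (2C + 2 + N − H − X)/2 = (2·5 + 2 + 0 − 6 − 0)/2 = 6/2 = 3.
(Structurally: 1 ring(s) + 2 π bond(s) = 3.)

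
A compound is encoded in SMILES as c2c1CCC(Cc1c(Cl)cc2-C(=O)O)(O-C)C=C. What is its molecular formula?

Heavy atoms from the SMILES: 14 C, 1 Cl, 3 O.
Implicit hydrogens by atom environment:
  4 × C: 2 H each → 8
  4 × C (aromatic): no H
  2 × C (aromatic): 1 H each → 2
  2 × C: no H
  2 × O: no H
  1 × C: 3 H
  1 × C: 1 H
  1 × Cl: no H
  1 × O: 1 H
  Total hydrogens = 15.
Molecular formula: C14H15ClO3

C14H15ClO3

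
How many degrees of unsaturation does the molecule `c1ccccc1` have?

4

Molecular formula from the SMILES: C6H6.
DoU = (2C + 2 + N − H − X)/2 = (2·6 + 2 + 0 − 6 − 0)/2 = 8/2 = 4.
(Structurally: 1 ring(s) + 3 π bond(s) = 4.)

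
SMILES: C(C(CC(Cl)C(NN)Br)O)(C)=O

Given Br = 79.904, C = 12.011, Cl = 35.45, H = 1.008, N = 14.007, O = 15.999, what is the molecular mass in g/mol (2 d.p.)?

259.53

Molecular formula: C6H12BrClN2O2.
M = 1×79.904 + 6×12.011 + 1×35.45 + 12×1.008 + 2×14.007 + 2×15.999 = 259.53 g/mol.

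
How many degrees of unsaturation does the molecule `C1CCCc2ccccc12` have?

5

Molecular formula from the SMILES: C10H12.
DoU = (2C + 2 + N − H − X)/2 = (2·10 + 2 + 0 − 12 − 0)/2 = 10/2 = 5.
(Structurally: 2 ring(s) + 3 π bond(s) = 5.)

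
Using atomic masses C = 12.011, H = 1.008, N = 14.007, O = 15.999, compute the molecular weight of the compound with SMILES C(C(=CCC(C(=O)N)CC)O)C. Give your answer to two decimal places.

Molecular formula: C9H17NO2.
M = 9×12.011 + 17×1.008 + 1×14.007 + 2×15.999 = 171.24 g/mol.

171.24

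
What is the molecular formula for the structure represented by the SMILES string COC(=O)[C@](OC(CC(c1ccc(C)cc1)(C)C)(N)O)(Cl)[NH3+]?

Heavy atoms from the SMILES: 15 C, 1 Cl, 2 N, 4 O.
Implicit hydrogens by atom environment:
  4 × C: 3 H each → 12
  4 × C (aromatic): 1 H each → 4
  4 × C: no H
  3 × O: no H
  2 × C (aromatic): no H
  1 × C: 2 H
  1 × Cl: no H
  1 × N (charge +1): 3 H
  1 × N: 2 H
  1 × O: 1 H
  Total hydrogens = 24.
Net charge +1.
Molecular formula: C15H24ClN2O4+

C15H24ClN2O4+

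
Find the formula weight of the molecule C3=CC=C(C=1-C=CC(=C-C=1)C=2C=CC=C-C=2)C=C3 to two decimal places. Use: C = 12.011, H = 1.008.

Molecular formula: C18H14.
M = 18×12.011 + 14×1.008 = 230.31 g/mol.

230.31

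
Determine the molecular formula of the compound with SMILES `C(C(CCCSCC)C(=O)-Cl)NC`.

C9H18ClNOS

Heavy atoms from the SMILES: 9 C, 1 Cl, 1 N, 1 O, 1 S.
Implicit hydrogens by atom environment:
  5 × C: 2 H each → 10
  2 × C: 3 H each → 6
  1 × C: 1 H
  1 × C: no H
  1 × Cl: no H
  1 × N: 1 H
  1 × O: no H
  1 × S: no H
  Total hydrogens = 18.
Molecular formula: C9H18ClNOS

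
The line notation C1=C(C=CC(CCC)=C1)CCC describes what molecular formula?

Heavy atoms from the SMILES: 12 C.
Implicit hydrogens by atom environment:
  4 × C: 2 H each → 8
  4 × C (aromatic): 1 H each → 4
  2 × C: 3 H each → 6
  2 × C (aromatic): no H
  Total hydrogens = 18.
Molecular formula: C12H18

C12H18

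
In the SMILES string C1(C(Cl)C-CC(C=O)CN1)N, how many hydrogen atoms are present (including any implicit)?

Hydrogens are implicit in SMILES; fill each atom to its normal valence:
  4 × C: 1 H each → 4
  3 × C: 2 H each → 6
  1 × Cl: no H
  1 × N: 2 H
  1 × N: 1 H
  1 × O: no H
  Total hydrogens = 13.

13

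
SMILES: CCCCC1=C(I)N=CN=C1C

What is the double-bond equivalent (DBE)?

4

Molecular formula from the SMILES: C9H13IN2.
DoU = (2C + 2 + N − H − X)/2 = (2·9 + 2 + 2 − 13 − 1)/2 = 8/2 = 4.
(Structurally: 1 ring(s) + 3 π bond(s) = 4.)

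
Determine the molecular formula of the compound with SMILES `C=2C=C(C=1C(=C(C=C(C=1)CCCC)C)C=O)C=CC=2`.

C18H20O

Heavy atoms from the SMILES: 18 C, 1 O.
Implicit hydrogens by atom environment:
  7 × C (aromatic): 1 H each → 7
  5 × C (aromatic): no H
  3 × C: 2 H each → 6
  2 × C: 3 H each → 6
  1 × C: 1 H
  1 × O: no H
  Total hydrogens = 20.
Molecular formula: C18H20O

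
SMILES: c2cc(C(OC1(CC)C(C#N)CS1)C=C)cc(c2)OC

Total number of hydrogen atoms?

19

Hydrogens are implicit in SMILES; fill each atom to its normal valence:
  4 × C (aromatic): 1 H each → 4
  3 × C: 2 H each → 6
  3 × C: 1 H each → 3
  2 × C: 3 H each → 6
  2 × C: no H
  2 × C (aromatic): no H
  2 × O: no H
  1 × N: no H
  1 × S: no H
  Total hydrogens = 19.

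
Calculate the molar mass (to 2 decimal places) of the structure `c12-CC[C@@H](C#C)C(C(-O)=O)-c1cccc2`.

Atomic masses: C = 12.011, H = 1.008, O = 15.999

200.24

Molecular formula: C13H12O2.
M = 13×12.011 + 12×1.008 + 2×15.999 = 200.24 g/mol.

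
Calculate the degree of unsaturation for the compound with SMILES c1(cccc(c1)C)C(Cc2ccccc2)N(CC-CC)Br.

Molecular formula from the SMILES: C19H24BrN.
DoU = (2C + 2 + N − H − X)/2 = (2·19 + 2 + 1 − 24 − 1)/2 = 16/2 = 8.
(Structurally: 2 ring(s) + 6 π bond(s) = 8.)

8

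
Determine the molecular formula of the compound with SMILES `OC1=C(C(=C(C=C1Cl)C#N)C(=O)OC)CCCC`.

C13H14ClNO3

Heavy atoms from the SMILES: 13 C, 1 Cl, 1 N, 3 O.
Implicit hydrogens by atom environment:
  5 × C (aromatic): no H
  3 × C: 2 H each → 6
  2 × C: 3 H each → 6
  2 × C: no H
  2 × O: no H
  1 × C (aromatic): 1 H
  1 × Cl: no H
  1 × N: no H
  1 × O: 1 H
  Total hydrogens = 14.
Molecular formula: C13H14ClNO3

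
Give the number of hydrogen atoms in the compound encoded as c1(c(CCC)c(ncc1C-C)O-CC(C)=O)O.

19

Hydrogens are implicit in SMILES; fill each atom to its normal valence:
  4 × C: 2 H each → 8
  4 × C (aromatic): no H
  3 × C: 3 H each → 9
  2 × O: no H
  1 × C (aromatic): 1 H
  1 × C: no H
  1 × N (aromatic): no H
  1 × O: 1 H
  Total hydrogens = 19.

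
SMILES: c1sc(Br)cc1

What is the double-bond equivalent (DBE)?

3

Molecular formula from the SMILES: C4H3BrS.
DoU = (2C + 2 + N − H − X)/2 = (2·4 + 2 + 0 − 3 − 1)/2 = 6/2 = 3.
(Structurally: 1 ring(s) + 2 π bond(s) = 3.)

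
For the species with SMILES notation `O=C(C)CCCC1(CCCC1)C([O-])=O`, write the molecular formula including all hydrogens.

C11H17O3-

Heavy atoms from the SMILES: 11 C, 3 O.
Implicit hydrogens by atom environment:
  7 × C: 2 H each → 14
  3 × C: no H
  2 × O: no H
  1 × C: 3 H
  1 × O (charge -1): no H
  Total hydrogens = 17.
Net charge -1.
Molecular formula: C11H17O3-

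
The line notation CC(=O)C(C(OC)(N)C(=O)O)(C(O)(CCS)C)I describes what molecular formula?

Heavy atoms from the SMILES: 10 C, 1 I, 1 N, 5 O, 1 S.
Implicit hydrogens by atom environment:
  5 × C: no H
  3 × C: 3 H each → 9
  3 × O: no H
  2 × C: 2 H each → 4
  2 × O: 1 H each → 2
  1 × I: no H
  1 × N: 2 H
  1 × S: 1 H
  Total hydrogens = 18.
Molecular formula: C10H18INO5S

C10H18INO5S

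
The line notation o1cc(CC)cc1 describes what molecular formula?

C6H8O

Heavy atoms from the SMILES: 6 C, 1 O.
Implicit hydrogens by atom environment:
  3 × C (aromatic): 1 H each → 3
  1 × C: 3 H
  1 × C: 2 H
  1 × C (aromatic): no H
  1 × O (aromatic): no H
  Total hydrogens = 8.
Molecular formula: C6H8O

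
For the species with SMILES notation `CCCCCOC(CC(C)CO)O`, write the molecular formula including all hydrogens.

Heavy atoms from the SMILES: 10 C, 3 O.
Implicit hydrogens by atom environment:
  6 × C: 2 H each → 12
  2 × C: 3 H each → 6
  2 × C: 1 H each → 2
  2 × O: 1 H each → 2
  1 × O: no H
  Total hydrogens = 22.
Molecular formula: C10H22O3

C10H22O3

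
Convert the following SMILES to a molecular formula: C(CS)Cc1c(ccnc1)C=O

Heavy atoms from the SMILES: 9 C, 1 N, 1 O, 1 S.
Implicit hydrogens by atom environment:
  3 × C: 2 H each → 6
  3 × C (aromatic): 1 H each → 3
  2 × C (aromatic): no H
  1 × C: 1 H
  1 × N (aromatic): no H
  1 × O: no H
  1 × S: 1 H
  Total hydrogens = 11.
Molecular formula: C9H11NOS

C9H11NOS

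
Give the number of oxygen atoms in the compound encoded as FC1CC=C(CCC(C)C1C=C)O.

1

The symbol for oxygen appears 1 time in the SMILES.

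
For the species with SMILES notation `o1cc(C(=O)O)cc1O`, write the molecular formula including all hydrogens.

Heavy atoms from the SMILES: 5 C, 4 O.
Implicit hydrogens by atom environment:
  2 × C (aromatic): 1 H each → 2
  2 × C (aromatic): no H
  2 × O: 1 H each → 2
  1 × C: no H
  1 × O (aromatic): no H
  1 × O: no H
  Total hydrogens = 4.
Molecular formula: C5H4O4

C5H4O4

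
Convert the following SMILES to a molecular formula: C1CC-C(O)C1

Heavy atoms from the SMILES: 5 C, 1 O.
Implicit hydrogens by atom environment:
  4 × C: 2 H each → 8
  1 × C: 1 H
  1 × O: 1 H
  Total hydrogens = 10.
Molecular formula: C5H10O

C5H10O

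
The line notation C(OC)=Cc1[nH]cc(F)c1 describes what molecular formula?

C7H8FNO

Heavy atoms from the SMILES: 7 C, 1 F, 1 N, 1 O.
Implicit hydrogens by atom environment:
  2 × C (aromatic): 1 H each → 2
  2 × C: 1 H each → 2
  2 × C (aromatic): no H
  1 × C: 3 H
  1 × F: no H
  1 × N (aromatic): 1 H
  1 × O: no H
  Total hydrogens = 8.
Molecular formula: C7H8FNO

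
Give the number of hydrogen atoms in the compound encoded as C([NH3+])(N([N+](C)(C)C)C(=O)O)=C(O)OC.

Hydrogens are implicit in SMILES; fill each atom to its normal valence:
  4 × C: 3 H each → 12
  3 × C: no H
  2 × O: 1 H each → 2
  2 × O: no H
  1 × N (charge +1): 3 H
  1 × N: no H
  1 × N (charge +1): no H
  Total hydrogens = 17.

17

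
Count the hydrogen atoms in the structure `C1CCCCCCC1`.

Hydrogens are implicit in SMILES; fill each atom to its normal valence:
  8 × C: 2 H each → 16
  Total hydrogens = 16.

16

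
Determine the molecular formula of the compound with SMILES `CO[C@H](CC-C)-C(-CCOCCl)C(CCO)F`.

C12H24ClFO3

Heavy atoms from the SMILES: 12 C, 1 Cl, 1 F, 3 O.
Implicit hydrogens by atom environment:
  7 × C: 2 H each → 14
  3 × C: 1 H each → 3
  2 × C: 3 H each → 6
  2 × O: no H
  1 × Cl: no H
  1 × F: no H
  1 × O: 1 H
  Total hydrogens = 24.
Molecular formula: C12H24ClFO3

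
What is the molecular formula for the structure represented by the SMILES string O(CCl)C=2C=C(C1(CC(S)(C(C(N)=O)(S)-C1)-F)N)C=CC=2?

Heavy atoms from the SMILES: 13 C, 1 Cl, 1 F, 2 N, 2 O, 2 S.
Implicit hydrogens by atom environment:
  4 × C (aromatic): 1 H each → 4
  4 × C: no H
  3 × C: 2 H each → 6
  2 × C (aromatic): no H
  2 × N: 2 H each → 4
  2 × O: no H
  2 × S: 1 H each → 2
  1 × Cl: no H
  1 × F: no H
  Total hydrogens = 16.
Molecular formula: C13H16ClFN2O2S2

C13H16ClFN2O2S2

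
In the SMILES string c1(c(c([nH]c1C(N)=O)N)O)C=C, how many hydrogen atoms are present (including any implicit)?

Hydrogens are implicit in SMILES; fill each atom to its normal valence:
  4 × C (aromatic): no H
  2 × N: 2 H each → 4
  1 × C: 2 H
  1 × C: 1 H
  1 × C: no H
  1 × N (aromatic): 1 H
  1 × O: 1 H
  1 × O: no H
  Total hydrogens = 9.

9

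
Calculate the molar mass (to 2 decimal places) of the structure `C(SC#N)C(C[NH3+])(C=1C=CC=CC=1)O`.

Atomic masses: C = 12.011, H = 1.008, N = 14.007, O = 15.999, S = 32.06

209.29

Molecular formula: C10H13N2OS+.
M = 10×12.011 + 13×1.008 + 2×14.007 + 1×15.999 + 1×32.06 = 209.29 g/mol.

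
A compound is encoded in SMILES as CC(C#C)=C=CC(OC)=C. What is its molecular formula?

C9H10O

Heavy atoms from the SMILES: 9 C, 1 O.
Implicit hydrogens by atom environment:
  4 × C: no H
  2 × C: 3 H each → 6
  2 × C: 1 H each → 2
  1 × C: 2 H
  1 × O: no H
  Total hydrogens = 10.
Molecular formula: C9H10O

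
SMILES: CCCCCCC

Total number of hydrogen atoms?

Hydrogens are implicit in SMILES; fill each atom to its normal valence:
  5 × C: 2 H each → 10
  2 × C: 3 H each → 6
  Total hydrogens = 16.

16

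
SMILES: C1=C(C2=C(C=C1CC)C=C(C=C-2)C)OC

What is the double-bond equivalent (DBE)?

Molecular formula from the SMILES: C14H16O.
DoU = (2C + 2 + N − H − X)/2 = (2·14 + 2 + 0 − 16 − 0)/2 = 14/2 = 7.
(Structurally: 2 ring(s) + 5 π bond(s) = 7.)

7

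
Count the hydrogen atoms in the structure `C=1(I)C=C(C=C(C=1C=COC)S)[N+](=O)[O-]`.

8

Hydrogens are implicit in SMILES; fill each atom to its normal valence:
  4 × C (aromatic): no H
  2 × C (aromatic): 1 H each → 2
  2 × C: 1 H each → 2
  2 × O: no H
  1 × C: 3 H
  1 × I: no H
  1 × N (charge +1): no H
  1 × O (charge -1): no H
  1 × S: 1 H
  Total hydrogens = 8.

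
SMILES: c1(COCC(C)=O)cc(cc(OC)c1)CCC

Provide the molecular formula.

Heavy atoms from the SMILES: 14 C, 3 O.
Implicit hydrogens by atom environment:
  4 × C: 2 H each → 8
  3 × C: 3 H each → 9
  3 × C (aromatic): 1 H each → 3
  3 × C (aromatic): no H
  3 × O: no H
  1 × C: no H
  Total hydrogens = 20.
Molecular formula: C14H20O3

C14H20O3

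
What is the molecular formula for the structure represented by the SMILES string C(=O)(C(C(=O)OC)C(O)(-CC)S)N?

Heavy atoms from the SMILES: 7 C, 1 N, 4 O, 1 S.
Implicit hydrogens by atom environment:
  3 × C: no H
  3 × O: no H
  2 × C: 3 H each → 6
  1 × C: 2 H
  1 × C: 1 H
  1 × N: 2 H
  1 × O: 1 H
  1 × S: 1 H
  Total hydrogens = 13.
Molecular formula: C7H13NO4S

C7H13NO4S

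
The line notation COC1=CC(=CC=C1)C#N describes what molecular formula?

C8H7NO

Heavy atoms from the SMILES: 8 C, 1 N, 1 O.
Implicit hydrogens by atom environment:
  4 × C (aromatic): 1 H each → 4
  2 × C (aromatic): no H
  1 × C: 3 H
  1 × C: no H
  1 × N: no H
  1 × O: no H
  Total hydrogens = 7.
Molecular formula: C8H7NO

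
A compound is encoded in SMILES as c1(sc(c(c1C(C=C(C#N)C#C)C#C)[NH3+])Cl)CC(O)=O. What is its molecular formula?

C14H10ClN2O2S+

Heavy atoms from the SMILES: 14 C, 1 Cl, 2 N, 2 O, 1 S.
Implicit hydrogens by atom environment:
  5 × C: no H
  4 × C: 1 H each → 4
  4 × C (aromatic): no H
  1 × C: 2 H
  1 × Cl: no H
  1 × N (charge +1): 3 H
  1 × N: no H
  1 × O: 1 H
  1 × O: no H
  1 × S (aromatic): no H
  Total hydrogens = 10.
Net charge +1.
Molecular formula: C14H10ClN2O2S+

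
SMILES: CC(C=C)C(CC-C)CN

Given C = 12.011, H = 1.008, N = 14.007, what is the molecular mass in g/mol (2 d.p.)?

Molecular formula: C9H19N.
M = 9×12.011 + 19×1.008 + 1×14.007 = 141.26 g/mol.

141.26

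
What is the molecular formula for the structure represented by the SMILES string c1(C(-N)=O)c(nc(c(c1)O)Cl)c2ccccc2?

C12H9ClN2O2

Heavy atoms from the SMILES: 12 C, 1 Cl, 2 N, 2 O.
Implicit hydrogens by atom environment:
  6 × C (aromatic): 1 H each → 6
  5 × C (aromatic): no H
  1 × C: no H
  1 × Cl: no H
  1 × N: 2 H
  1 × N (aromatic): no H
  1 × O: 1 H
  1 × O: no H
  Total hydrogens = 9.
Molecular formula: C12H9ClN2O2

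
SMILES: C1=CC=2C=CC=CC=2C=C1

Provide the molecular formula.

C10H8

Heavy atoms from the SMILES: 10 C.
Implicit hydrogens by atom environment:
  8 × C (aromatic): 1 H each → 8
  2 × C (aromatic): no H
  Total hydrogens = 8.
Molecular formula: C10H8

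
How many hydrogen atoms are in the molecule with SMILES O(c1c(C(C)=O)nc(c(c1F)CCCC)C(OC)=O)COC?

Hydrogens are implicit in SMILES; fill each atom to its normal valence:
  5 × C (aromatic): no H
  5 × O: no H
  4 × C: 3 H each → 12
  4 × C: 2 H each → 8
  2 × C: no H
  1 × F: no H
  1 × N (aromatic): no H
  Total hydrogens = 20.

20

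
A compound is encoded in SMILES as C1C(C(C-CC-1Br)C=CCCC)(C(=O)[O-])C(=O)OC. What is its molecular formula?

Heavy atoms from the SMILES: 1 Br, 14 C, 4 O.
Implicit hydrogens by atom environment:
  5 × C: 2 H each → 10
  4 × C: 1 H each → 4
  3 × C: no H
  3 × O: no H
  2 × C: 3 H each → 6
  1 × Br: no H
  1 × O (charge -1): no H
  Total hydrogens = 20.
Net charge -1.
Molecular formula: C14H20BrO4-

C14H20BrO4-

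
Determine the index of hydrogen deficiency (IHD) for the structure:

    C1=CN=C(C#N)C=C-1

Molecular formula from the SMILES: C6H4N2.
DoU = (2C + 2 + N − H − X)/2 = (2·6 + 2 + 2 − 4 − 0)/2 = 12/2 = 6.
(Structurally: 1 ring(s) + 5 π bond(s) = 6.)

6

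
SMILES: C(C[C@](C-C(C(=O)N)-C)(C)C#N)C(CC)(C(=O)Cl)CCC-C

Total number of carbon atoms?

17

The symbol for carbon appears 17 times in the SMILES. (Cl is a single chlorine, not C + l.)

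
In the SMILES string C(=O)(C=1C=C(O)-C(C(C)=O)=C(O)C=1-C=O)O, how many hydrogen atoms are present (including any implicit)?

Hydrogens are implicit in SMILES; fill each atom to its normal valence:
  5 × C (aromatic): no H
  3 × O: 1 H each → 3
  3 × O: no H
  2 × C: no H
  1 × C: 3 H
  1 × C (aromatic): 1 H
  1 × C: 1 H
  Total hydrogens = 8.

8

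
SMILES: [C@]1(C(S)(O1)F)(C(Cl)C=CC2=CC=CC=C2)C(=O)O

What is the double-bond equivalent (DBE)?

Molecular formula from the SMILES: C12H10ClFO3S.
DoU = (2C + 2 + N − H − X)/2 = (2·12 + 2 + 0 − 10 − 2)/2 = 14/2 = 7.
(Structurally: 2 ring(s) + 5 π bond(s) = 7.)

7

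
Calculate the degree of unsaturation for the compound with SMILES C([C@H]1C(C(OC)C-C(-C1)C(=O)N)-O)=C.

3

Molecular formula from the SMILES: C10H17NO3.
DoU = (2C + 2 + N − H − X)/2 = (2·10 + 2 + 1 − 17 − 0)/2 = 6/2 = 3.
(Structurally: 1 ring(s) + 2 π bond(s) = 3.)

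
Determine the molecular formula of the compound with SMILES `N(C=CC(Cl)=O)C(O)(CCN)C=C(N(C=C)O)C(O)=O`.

C11H16ClN3O5

Heavy atoms from the SMILES: 11 C, 1 Cl, 3 N, 5 O.
Implicit hydrogens by atom environment:
  4 × C: 1 H each → 4
  4 × C: no H
  3 × C: 2 H each → 6
  3 × O: 1 H each → 3
  2 × O: no H
  1 × Cl: no H
  1 × N: 2 H
  1 × N: 1 H
  1 × N: no H
  Total hydrogens = 16.
Molecular formula: C11H16ClN3O5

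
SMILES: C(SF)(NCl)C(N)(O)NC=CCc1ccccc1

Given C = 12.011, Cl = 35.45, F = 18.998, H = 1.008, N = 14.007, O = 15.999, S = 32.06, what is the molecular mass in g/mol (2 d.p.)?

291.77

Molecular formula: C11H15ClFN3OS.
M = 11×12.011 + 1×35.45 + 1×18.998 + 15×1.008 + 3×14.007 + 1×15.999 + 1×32.06 = 291.77 g/mol.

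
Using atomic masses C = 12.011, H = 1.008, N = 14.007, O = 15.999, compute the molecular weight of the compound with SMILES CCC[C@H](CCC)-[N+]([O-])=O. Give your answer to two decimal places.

145.20

Molecular formula: C7H15NO2.
M = 7×12.011 + 15×1.008 + 1×14.007 + 2×15.999 = 145.20 g/mol.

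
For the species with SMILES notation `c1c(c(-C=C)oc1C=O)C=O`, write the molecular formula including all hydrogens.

Heavy atoms from the SMILES: 8 C, 3 O.
Implicit hydrogens by atom environment:
  3 × C: 1 H each → 3
  3 × C (aromatic): no H
  2 × O: no H
  1 × C: 2 H
  1 × C (aromatic): 1 H
  1 × O (aromatic): no H
  Total hydrogens = 6.
Molecular formula: C8H6O3

C8H6O3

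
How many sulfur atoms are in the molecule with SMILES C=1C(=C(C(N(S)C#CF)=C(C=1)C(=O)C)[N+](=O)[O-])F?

The symbol for sulfur appears 1 time in the SMILES.

1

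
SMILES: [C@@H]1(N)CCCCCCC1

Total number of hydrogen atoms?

17

Hydrogens are implicit in SMILES; fill each atom to its normal valence:
  7 × C: 2 H each → 14
  1 × C: 1 H
  1 × N: 2 H
  Total hydrogens = 17.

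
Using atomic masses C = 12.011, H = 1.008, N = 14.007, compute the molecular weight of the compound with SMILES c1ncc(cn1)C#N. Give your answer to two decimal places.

Molecular formula: C5H3N3.
M = 5×12.011 + 3×1.008 + 3×14.007 = 105.10 g/mol.

105.10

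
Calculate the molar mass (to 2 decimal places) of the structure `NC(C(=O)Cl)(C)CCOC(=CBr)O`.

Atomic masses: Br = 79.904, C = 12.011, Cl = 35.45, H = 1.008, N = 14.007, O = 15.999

Molecular formula: C7H11BrClNO3.
M = 1×79.904 + 7×12.011 + 1×35.45 + 11×1.008 + 1×14.007 + 3×15.999 = 272.52 g/mol.

272.52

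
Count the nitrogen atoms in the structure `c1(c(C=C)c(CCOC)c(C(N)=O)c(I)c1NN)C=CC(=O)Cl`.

The symbol for nitrogen appears 3 times in the SMILES.

3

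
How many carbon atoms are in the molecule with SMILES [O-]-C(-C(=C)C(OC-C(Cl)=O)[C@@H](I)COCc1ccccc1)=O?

The symbol for carbon appears 15 times in the SMILES. Lowercase c denotes aromatic carbon and counts toward C.

15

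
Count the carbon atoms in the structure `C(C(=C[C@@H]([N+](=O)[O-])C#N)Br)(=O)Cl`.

5

The symbol for carbon appears 5 times in the SMILES. (Cl is a single chlorine, not C + l.)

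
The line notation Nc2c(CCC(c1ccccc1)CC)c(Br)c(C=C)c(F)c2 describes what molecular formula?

Heavy atoms from the SMILES: 1 Br, 19 C, 1 F, 1 N.
Implicit hydrogens by atom environment:
  6 × C (aromatic): 1 H each → 6
  6 × C (aromatic): no H
  4 × C: 2 H each → 8
  2 × C: 1 H each → 2
  1 × Br: no H
  1 × C: 3 H
  1 × F: no H
  1 × N: 2 H
  Total hydrogens = 21.
Molecular formula: C19H21BrFN

C19H21BrFN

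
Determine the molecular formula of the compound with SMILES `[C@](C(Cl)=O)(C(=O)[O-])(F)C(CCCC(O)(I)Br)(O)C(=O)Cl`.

Heavy atoms from the SMILES: 1 Br, 9 C, 2 Cl, 1 F, 1 I, 6 O.
Implicit hydrogens by atom environment:
  6 × C: no H
  3 × C: 2 H each → 6
  3 × O: no H
  2 × Cl: no H
  2 × O: 1 H each → 2
  1 × Br: no H
  1 × F: no H
  1 × I: no H
  1 × O (charge -1): no H
  Total hydrogens = 8.
Net charge -1.
Molecular formula: C9H8BrCl2FIO6-

C9H8BrCl2FIO6-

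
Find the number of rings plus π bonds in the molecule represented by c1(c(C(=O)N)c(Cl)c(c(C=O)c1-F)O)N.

Molecular formula from the SMILES: C8H6ClFN2O3.
DoU = (2C + 2 + N − H − X)/2 = (2·8 + 2 + 2 − 6 − 2)/2 = 12/2 = 6.
(Structurally: 1 ring(s) + 5 π bond(s) = 6.)

6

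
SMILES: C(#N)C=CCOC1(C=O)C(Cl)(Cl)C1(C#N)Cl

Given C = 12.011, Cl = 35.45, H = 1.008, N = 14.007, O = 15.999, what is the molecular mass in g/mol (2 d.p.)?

279.50

Molecular formula: C9H5Cl3N2O2.
M = 9×12.011 + 3×35.45 + 5×1.008 + 2×14.007 + 2×15.999 = 279.50 g/mol.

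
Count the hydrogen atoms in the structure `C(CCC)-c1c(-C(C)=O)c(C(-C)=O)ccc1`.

18

Hydrogens are implicit in SMILES; fill each atom to its normal valence:
  3 × C: 3 H each → 9
  3 × C: 2 H each → 6
  3 × C (aromatic): 1 H each → 3
  3 × C (aromatic): no H
  2 × C: no H
  2 × O: no H
  Total hydrogens = 18.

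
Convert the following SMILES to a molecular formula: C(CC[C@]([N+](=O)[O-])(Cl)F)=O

C4H5ClFNO3

Heavy atoms from the SMILES: 4 C, 1 Cl, 1 F, 1 N, 3 O.
Implicit hydrogens by atom environment:
  2 × C: 2 H each → 4
  2 × O: no H
  1 × C: 1 H
  1 × C: no H
  1 × Cl: no H
  1 × F: no H
  1 × N (charge +1): no H
  1 × O (charge -1): no H
  Total hydrogens = 5.
Molecular formula: C4H5ClFNO3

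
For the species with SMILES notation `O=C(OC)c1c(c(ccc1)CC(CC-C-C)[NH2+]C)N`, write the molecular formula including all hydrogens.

Heavy atoms from the SMILES: 15 C, 2 N, 2 O.
Implicit hydrogens by atom environment:
  4 × C: 2 H each → 8
  3 × C: 3 H each → 9
  3 × C (aromatic): 1 H each → 3
  3 × C (aromatic): no H
  2 × O: no H
  1 × C: 1 H
  1 × C: no H
  1 × N (charge +1): 2 H
  1 × N: 2 H
  Total hydrogens = 25.
Net charge +1.
Molecular formula: C15H25N2O2+

C15H25N2O2+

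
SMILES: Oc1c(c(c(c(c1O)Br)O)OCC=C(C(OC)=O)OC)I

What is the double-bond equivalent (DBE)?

Molecular formula from the SMILES: C12H12BrIO7.
DoU = (2C + 2 + N − H − X)/2 = (2·12 + 2 + 0 − 12 − 2)/2 = 12/2 = 6.
(Structurally: 1 ring(s) + 5 π bond(s) = 6.)

6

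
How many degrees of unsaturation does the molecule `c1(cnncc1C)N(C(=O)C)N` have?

5

Molecular formula from the SMILES: C7H10N4O.
DoU = (2C + 2 + N − H − X)/2 = (2·7 + 2 + 4 − 10 − 0)/2 = 10/2 = 5.
(Structurally: 1 ring(s) + 4 π bond(s) = 5.)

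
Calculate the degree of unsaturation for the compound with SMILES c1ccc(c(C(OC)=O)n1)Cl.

5

Molecular formula from the SMILES: C7H6ClNO2.
DoU = (2C + 2 + N − H − X)/2 = (2·7 + 2 + 1 − 6 − 1)/2 = 10/2 = 5.
(Structurally: 1 ring(s) + 4 π bond(s) = 5.)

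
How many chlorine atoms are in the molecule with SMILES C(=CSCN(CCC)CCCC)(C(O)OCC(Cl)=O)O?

The symbol for chlorine appears 1 time in the SMILES.

1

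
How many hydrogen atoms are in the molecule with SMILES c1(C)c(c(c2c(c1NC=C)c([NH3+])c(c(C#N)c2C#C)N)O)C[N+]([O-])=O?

16

Hydrogens are implicit in SMILES; fill each atom to its normal valence:
  10 × C (aromatic): no H
  2 × C: 2 H each → 4
  2 × C: 1 H each → 2
  2 × C: no H
  1 × C: 3 H
  1 × N (charge +1): 3 H
  1 × N: 2 H
  1 × N: 1 H
  1 × N (charge +1): no H
  1 × N: no H
  1 × O: 1 H
  1 × O: no H
  1 × O (charge -1): no H
  Total hydrogens = 16.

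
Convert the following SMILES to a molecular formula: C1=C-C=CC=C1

Heavy atoms from the SMILES: 6 C.
Implicit hydrogens by atom environment:
  6 × C (aromatic): 1 H each → 6
  Total hydrogens = 6.
Molecular formula: C6H6

C6H6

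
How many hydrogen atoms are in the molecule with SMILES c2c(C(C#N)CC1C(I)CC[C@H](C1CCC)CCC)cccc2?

30

Hydrogens are implicit in SMILES; fill each atom to its normal valence:
  7 × C: 2 H each → 14
  5 × C: 1 H each → 5
  5 × C (aromatic): 1 H each → 5
  2 × C: 3 H each → 6
  1 × C (aromatic): no H
  1 × C: no H
  1 × I: no H
  1 × N: no H
  Total hydrogens = 30.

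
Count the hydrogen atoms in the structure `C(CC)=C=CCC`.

Hydrogens are implicit in SMILES; fill each atom to its normal valence:
  2 × C: 3 H each → 6
  2 × C: 2 H each → 4
  2 × C: 1 H each → 2
  1 × C: no H
  Total hydrogens = 12.

12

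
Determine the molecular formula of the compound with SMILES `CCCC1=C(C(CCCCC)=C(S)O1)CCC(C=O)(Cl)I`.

C16H24ClIO2S

Heavy atoms from the SMILES: 16 C, 1 Cl, 1 I, 2 O, 1 S.
Implicit hydrogens by atom environment:
  8 × C: 2 H each → 16
  4 × C (aromatic): no H
  2 × C: 3 H each → 6
  1 × C: 1 H
  1 × C: no H
  1 × Cl: no H
  1 × I: no H
  1 × O (aromatic): no H
  1 × O: no H
  1 × S: 1 H
  Total hydrogens = 24.
Molecular formula: C16H24ClIO2S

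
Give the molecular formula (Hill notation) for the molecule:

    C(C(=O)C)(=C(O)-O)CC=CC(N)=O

Heavy atoms from the SMILES: 8 C, 1 N, 4 O.
Implicit hydrogens by atom environment:
  4 × C: no H
  2 × C: 1 H each → 2
  2 × O: 1 H each → 2
  2 × O: no H
  1 × C: 3 H
  1 × C: 2 H
  1 × N: 2 H
  Total hydrogens = 11.
Molecular formula: C8H11NO4

C8H11NO4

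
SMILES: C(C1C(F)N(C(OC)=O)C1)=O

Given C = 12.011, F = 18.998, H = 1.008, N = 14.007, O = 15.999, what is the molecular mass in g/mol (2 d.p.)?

161.13

Molecular formula: C6H8FNO3.
M = 6×12.011 + 1×18.998 + 8×1.008 + 1×14.007 + 3×15.999 = 161.13 g/mol.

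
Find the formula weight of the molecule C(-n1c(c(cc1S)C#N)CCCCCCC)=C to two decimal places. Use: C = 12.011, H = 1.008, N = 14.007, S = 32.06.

Molecular formula: C14H20N2S.
M = 14×12.011 + 20×1.008 + 2×14.007 + 1×32.06 = 248.39 g/mol.

248.39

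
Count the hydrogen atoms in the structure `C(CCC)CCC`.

Hydrogens are implicit in SMILES; fill each atom to its normal valence:
  5 × C: 2 H each → 10
  2 × C: 3 H each → 6
  Total hydrogens = 16.

16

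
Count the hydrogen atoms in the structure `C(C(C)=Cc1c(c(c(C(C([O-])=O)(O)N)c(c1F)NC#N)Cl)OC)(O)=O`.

Hydrogens are implicit in SMILES; fill each atom to its normal valence:
  6 × C (aromatic): no H
  5 × C: no H
  3 × O: no H
  2 × C: 3 H each → 6
  2 × O: 1 H each → 2
  1 × C: 1 H
  1 × Cl: no H
  1 × F: no H
  1 × N: 2 H
  1 × N: 1 H
  1 × N: no H
  1 × O (charge -1): no H
  Total hydrogens = 12.

12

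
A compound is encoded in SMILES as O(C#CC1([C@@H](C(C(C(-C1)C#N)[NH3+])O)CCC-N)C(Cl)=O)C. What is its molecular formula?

Heavy atoms from the SMILES: 14 C, 1 Cl, 3 N, 3 O.
Implicit hydrogens by atom environment:
  5 × C: no H
  4 × C: 2 H each → 8
  4 × C: 1 H each → 4
  2 × O: no H
  1 × C: 3 H
  1 × Cl: no H
  1 × N (charge +1): 3 H
  1 × N: 2 H
  1 × N: no H
  1 × O: 1 H
  Total hydrogens = 21.
Net charge +1.
Molecular formula: C14H21ClN3O3+

C14H21ClN3O3+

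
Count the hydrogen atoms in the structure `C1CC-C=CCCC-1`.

14

Hydrogens are implicit in SMILES; fill each atom to its normal valence:
  6 × C: 2 H each → 12
  2 × C: 1 H each → 2
  Total hydrogens = 14.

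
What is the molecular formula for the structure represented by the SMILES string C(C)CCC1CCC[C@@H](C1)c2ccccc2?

C16H24

Heavy atoms from the SMILES: 16 C.
Implicit hydrogens by atom environment:
  7 × C: 2 H each → 14
  5 × C (aromatic): 1 H each → 5
  2 × C: 1 H each → 2
  1 × C: 3 H
  1 × C (aromatic): no H
  Total hydrogens = 24.
Molecular formula: C16H24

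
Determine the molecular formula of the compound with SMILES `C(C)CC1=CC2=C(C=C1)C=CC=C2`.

Heavy atoms from the SMILES: 13 C.
Implicit hydrogens by atom environment:
  7 × C (aromatic): 1 H each → 7
  3 × C (aromatic): no H
  2 × C: 2 H each → 4
  1 × C: 3 H
  Total hydrogens = 14.
Molecular formula: C13H14

C13H14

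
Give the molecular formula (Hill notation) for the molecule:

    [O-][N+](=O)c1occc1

Heavy atoms from the SMILES: 4 C, 1 N, 3 O.
Implicit hydrogens by atom environment:
  3 × C (aromatic): 1 H each → 3
  1 × C (aromatic): no H
  1 × N (charge +1): no H
  1 × O (aromatic): no H
  1 × O: no H
  1 × O (charge -1): no H
  Total hydrogens = 3.
Molecular formula: C4H3NO3

C4H3NO3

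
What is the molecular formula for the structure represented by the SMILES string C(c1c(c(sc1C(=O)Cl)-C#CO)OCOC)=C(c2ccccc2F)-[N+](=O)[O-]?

Heavy atoms from the SMILES: 17 C, 1 Cl, 1 F, 1 N, 6 O, 1 S.
Implicit hydrogens by atom environment:
  6 × C (aromatic): no H
  4 × C (aromatic): 1 H each → 4
  4 × C: no H
  4 × O: no H
  1 × C: 3 H
  1 × C: 2 H
  1 × C: 1 H
  1 × Cl: no H
  1 × F: no H
  1 × N (charge +1): no H
  1 × O: 1 H
  1 × O (charge -1): no H
  1 × S (aromatic): no H
  Total hydrogens = 11.
Molecular formula: C17H11ClFNO6S

C17H11ClFNO6S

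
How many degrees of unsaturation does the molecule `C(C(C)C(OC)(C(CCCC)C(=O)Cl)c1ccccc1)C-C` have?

5

Molecular formula from the SMILES: C19H29ClO2.
DoU = (2C + 2 + N − H − X)/2 = (2·19 + 2 + 0 − 29 − 1)/2 = 10/2 = 5.
(Structurally: 1 ring(s) + 4 π bond(s) = 5.)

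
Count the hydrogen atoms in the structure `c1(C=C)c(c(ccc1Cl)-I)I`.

5

Hydrogens are implicit in SMILES; fill each atom to its normal valence:
  4 × C (aromatic): no H
  2 × C (aromatic): 1 H each → 2
  2 × I: no H
  1 × C: 2 H
  1 × C: 1 H
  1 × Cl: no H
  Total hydrogens = 5.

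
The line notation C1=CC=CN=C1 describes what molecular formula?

C5H5N

Heavy atoms from the SMILES: 5 C, 1 N.
Implicit hydrogens by atom environment:
  5 × C (aromatic): 1 H each → 5
  1 × N (aromatic): no H
  Total hydrogens = 5.
Molecular formula: C5H5N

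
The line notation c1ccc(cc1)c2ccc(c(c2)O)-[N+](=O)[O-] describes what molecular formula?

C12H9NO3

Heavy atoms from the SMILES: 12 C, 1 N, 3 O.
Implicit hydrogens by atom environment:
  8 × C (aromatic): 1 H each → 8
  4 × C (aromatic): no H
  1 × N (charge +1): no H
  1 × O: 1 H
  1 × O: no H
  1 × O (charge -1): no H
  Total hydrogens = 9.
Molecular formula: C12H9NO3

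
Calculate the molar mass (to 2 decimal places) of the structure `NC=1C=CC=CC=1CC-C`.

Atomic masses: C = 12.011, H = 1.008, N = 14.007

Molecular formula: C9H13N.
M = 9×12.011 + 13×1.008 + 1×14.007 = 135.21 g/mol.

135.21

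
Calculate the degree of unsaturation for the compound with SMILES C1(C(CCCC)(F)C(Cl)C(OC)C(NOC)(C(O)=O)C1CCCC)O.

2

Molecular formula from the SMILES: C17H31ClFNO5.
DoU = (2C + 2 + N − H − X)/2 = (2·17 + 2 + 1 − 31 − 2)/2 = 4/2 = 2.
(Structurally: 1 ring(s) + 1 π bond(s) = 2.)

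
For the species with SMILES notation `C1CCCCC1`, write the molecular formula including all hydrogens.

Heavy atoms from the SMILES: 6 C.
Implicit hydrogens by atom environment:
  6 × C: 2 H each → 12
  Total hydrogens = 12.
Molecular formula: C6H12

C6H12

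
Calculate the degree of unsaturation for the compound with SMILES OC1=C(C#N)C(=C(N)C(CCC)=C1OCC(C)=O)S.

Molecular formula from the SMILES: C13H16N2O3S.
DoU = (2C + 2 + N − H − X)/2 = (2·13 + 2 + 2 − 16 − 0)/2 = 14/2 = 7.
(Structurally: 1 ring(s) + 6 π bond(s) = 7.)

7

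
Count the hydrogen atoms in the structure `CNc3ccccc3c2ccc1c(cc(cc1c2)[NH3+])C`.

Hydrogens are implicit in SMILES; fill each atom to its normal valence:
  9 × C (aromatic): 1 H each → 9
  7 × C (aromatic): no H
  2 × C: 3 H each → 6
  1 × N (charge +1): 3 H
  1 × N: 1 H
  Total hydrogens = 19.

19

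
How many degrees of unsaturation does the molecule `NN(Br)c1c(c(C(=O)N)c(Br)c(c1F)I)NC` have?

5

Molecular formula from the SMILES: C8H8Br2FIN4O.
DoU = (2C + 2 + N − H − X)/2 = (2·8 + 2 + 4 − 8 − 4)/2 = 10/2 = 5.
(Structurally: 1 ring(s) + 4 π bond(s) = 5.)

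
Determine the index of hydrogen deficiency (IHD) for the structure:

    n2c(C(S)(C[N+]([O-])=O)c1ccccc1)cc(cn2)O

9

Molecular formula from the SMILES: C12H11N3O3S.
DoU = (2C + 2 + N − H − X)/2 = (2·12 + 2 + 3 − 11 − 0)/2 = 18/2 = 9.
(Structurally: 2 ring(s) + 7 π bond(s) = 9.)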